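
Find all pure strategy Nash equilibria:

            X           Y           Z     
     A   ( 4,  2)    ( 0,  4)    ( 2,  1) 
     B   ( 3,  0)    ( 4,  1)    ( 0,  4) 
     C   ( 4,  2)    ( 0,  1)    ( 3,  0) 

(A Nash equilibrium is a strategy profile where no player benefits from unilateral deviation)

Nash equilibrium: (C, X)

Work:
Best responses:
  P1 vs X: payoffs [4, 3, 4] → best response A/C (payoff 4)
  P1 vs Y: payoffs [0, 4, 0] → best response B (payoff 4)
  P1 vs Z: payoffs [2, 0, 3] → best response C (payoff 3)
  P2 vs A: payoffs [2, 4, 1] → best response Y (payoff 4)
  P2 vs B: payoffs [0, 1, 4] → best response Z (payoff 4)
  P2 vs C: payoffs [2, 1, 0] → best response X (payoff 2)
Mutual best responses: (C,X) → Nash equilibria.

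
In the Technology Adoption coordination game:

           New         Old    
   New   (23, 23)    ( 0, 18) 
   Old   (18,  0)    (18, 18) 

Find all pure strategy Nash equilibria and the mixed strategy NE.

Pure NE: (New, New) and (Old, Old); Mixed NE: p = 0.7826, q = 0.7826

Work:
Check pure NE:
(New, New): (23, 23) - no unilateral deviation beneficial
(Old, Old): (18, 18) - no unilateral deviation beneficial
Mixed NE: P1 plays New with p = 0.7826, P2 plays New with q = 0.7826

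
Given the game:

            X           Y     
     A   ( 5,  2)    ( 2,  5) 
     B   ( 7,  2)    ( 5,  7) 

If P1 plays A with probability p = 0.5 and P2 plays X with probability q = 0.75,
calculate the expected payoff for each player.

E[P1] = 5.375, E[P2] = 3.0

Work:
E[P1] = p·q·π₁(A,X) + p·(1-q)·π₁(A,Y) + (1-p)·q·π₁(B,X) + (1-p)·(1-q)·π₁(B,Y)
= 0.5·0.75·5 + 0.5·0.25·2 + 0.5·0.75·7 + 0.5·0.25·5
= 5.375

E[P2] = 3.0 (similar calculation)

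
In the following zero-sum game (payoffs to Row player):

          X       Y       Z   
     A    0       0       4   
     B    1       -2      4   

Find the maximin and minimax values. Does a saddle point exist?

Maximin = 0, Minimax = 0, Saddle: True

Work:
Row minimums: [0, -2] → maximin = 0
Column maximums: [1, 0, 4] → minimax = 0
Saddle point exists! Game value = 0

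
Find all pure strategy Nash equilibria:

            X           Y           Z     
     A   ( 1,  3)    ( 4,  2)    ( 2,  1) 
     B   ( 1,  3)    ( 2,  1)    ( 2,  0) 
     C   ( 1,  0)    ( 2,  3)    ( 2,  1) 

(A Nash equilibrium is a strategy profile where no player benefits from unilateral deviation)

Nash equilibrium: (A, X), (B, X)

Work:
Best responses:
  P1 vs X: payoffs [1, 1, 1] → best response A/B/C (payoff 1)
  P1 vs Y: payoffs [4, 2, 2] → best response A (payoff 4)
  P1 vs Z: payoffs [2, 2, 2] → best response A/B/C (payoff 2)
  P2 vs A: payoffs [3, 2, 1] → best response X (payoff 3)
  P2 vs B: payoffs [3, 1, 0] → best response X (payoff 3)
  P2 vs C: payoffs [0, 3, 1] → best response Y (payoff 3)
Mutual best responses: (A,X), (B,X) → Nash equilibria.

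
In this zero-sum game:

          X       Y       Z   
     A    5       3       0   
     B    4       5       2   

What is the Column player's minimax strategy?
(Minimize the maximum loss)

Column should play Z, value = 2

Work:
Column player minimizes Row's maximum payoff:
Column X: max payoff to Row = 5
Column Y: max payoff to Row = 5
Column Z: max payoff to Row = 2
Minimum is 2, achieved by column Z.
Minimax strategy: Z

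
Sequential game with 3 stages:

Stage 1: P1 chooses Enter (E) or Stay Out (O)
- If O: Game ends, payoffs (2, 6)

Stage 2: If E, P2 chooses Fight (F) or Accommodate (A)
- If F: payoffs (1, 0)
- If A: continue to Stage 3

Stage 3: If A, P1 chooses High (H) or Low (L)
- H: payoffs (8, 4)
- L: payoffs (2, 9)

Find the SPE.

SPE: (E, A, H); Outcome (8, 4)

Work:
Stage 3: P1 chooses H (8 vs 2)
Stage 2: P2: F->0, A->4 (anticipating H). Choose A
Stage 1: P1: O->2, E->8 (anticipating A, H). Choose E
SPE path: E -> A -> H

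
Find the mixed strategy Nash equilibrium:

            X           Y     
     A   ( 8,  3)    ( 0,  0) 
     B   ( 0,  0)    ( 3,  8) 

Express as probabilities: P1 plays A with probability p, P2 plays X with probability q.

p = 0.7273, q = 0.2727

Work:
Find probabilities that make opponent indifferent:
P2 chooses q to make P1 indifferent between A and B
P1 chooses p to make P2 indifferent between X and Y
Mixed NE: P1 plays (A: 0.7273, B: 0.2727), P2 plays (X: 0.2727, Y: 0.7273)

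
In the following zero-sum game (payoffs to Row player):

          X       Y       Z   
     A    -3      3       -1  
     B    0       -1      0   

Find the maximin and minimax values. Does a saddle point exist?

Maximin = -1, Minimax = 0, Saddle: False

Work:
Row minimums: [-3, -1] → maximin = -1
Column maximums: [0, 3, 0] → minimax = 0
No saddle point (maximin ≠ minimax). Mixed strategy needed.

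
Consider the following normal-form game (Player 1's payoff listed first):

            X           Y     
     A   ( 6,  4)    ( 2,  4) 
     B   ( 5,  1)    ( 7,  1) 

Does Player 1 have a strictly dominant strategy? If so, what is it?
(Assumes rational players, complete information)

No strictly dominant strategy exists for Player 1

Work:
A strategy strictly dominates another if it gives a strictly higher payoff against every opponent action. Compare each pair of P1's strategies column-by-column:
  A vs B: [6 vs 5, 2 vs 7] → A does not strictly dominate B (column Y: 2 ≤ 7)
  B vs A: [5 vs 6, 7 vs 2] → B does not strictly dominate A (column X: 5 ≤ 6)
No single strategy strictly dominates all others → no strictly dominant strategy.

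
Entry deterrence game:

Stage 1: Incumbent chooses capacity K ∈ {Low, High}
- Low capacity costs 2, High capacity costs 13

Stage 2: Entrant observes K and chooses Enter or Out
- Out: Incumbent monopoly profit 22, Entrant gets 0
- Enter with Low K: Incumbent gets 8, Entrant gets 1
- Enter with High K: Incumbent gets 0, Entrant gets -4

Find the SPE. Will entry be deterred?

SPE: (High, Enter|Low, Out|High); Entry deterred. Incumbent net profit = 9

Work:
After Low K: Entrant enters (1 > 0)
After High K: Entrant stays out (-4 < 0)
Incumbent: Low → 8−2=6, High → 22−13=9
Incumbent chooses High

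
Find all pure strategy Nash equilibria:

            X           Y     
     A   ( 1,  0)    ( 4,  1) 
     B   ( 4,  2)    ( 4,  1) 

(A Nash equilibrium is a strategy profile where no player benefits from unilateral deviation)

Nash equilibrium: (A, Y), (B, X)

Work:
Best responses:
  P1 vs X: payoffs [1, 4] → best response B (payoff 4)
  P1 vs Y: payoffs [4, 4] → best response A/B (payoff 4)
  P2 vs A: payoffs [0, 1] → best response Y (payoff 1)
  P2 vs B: payoffs [2, 1] → best response X (payoff 2)
Mutual best responses: (A,Y), (B,X) → Nash equilibria.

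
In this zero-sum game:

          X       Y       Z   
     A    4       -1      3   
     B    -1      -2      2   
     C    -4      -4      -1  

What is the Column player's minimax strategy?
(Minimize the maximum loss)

Column should play Y, value = -1

Work:
Column player minimizes Row's maximum payoff:
Column X: max payoff to Row = 4
Column Y: max payoff to Row = -1
Column Z: max payoff to Row = 3
Minimum is -1, achieved by column Y.
Minimax strategy: Y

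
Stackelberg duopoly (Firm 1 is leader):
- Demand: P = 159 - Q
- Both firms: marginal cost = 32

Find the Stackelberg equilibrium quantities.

q₁* (leader) = 63.5, q₂* (follower) = 31.75

Work:
Follower's reaction: q₂ = (a - c - q₁)/2
Leader substitutes: π₁ = q₁·(a - q₁ - (a-c-q₁)/2 - c)
FOC: q₁* = (159 - 32)/2 = 63.50
Then: q₂* = (159 - 32 - 63.5)/2 = 31.75
Leader has first-mover advantage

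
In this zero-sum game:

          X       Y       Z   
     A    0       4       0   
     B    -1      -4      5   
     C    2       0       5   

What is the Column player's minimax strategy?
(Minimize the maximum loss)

Column should play X, value = 2

Work:
Column player minimizes Row's maximum payoff:
Column X: max payoff to Row = 2
Column Y: max payoff to Row = 4
Column Z: max payoff to Row = 5
Minimum is 2, achieved by column X.
Minimax strategy: X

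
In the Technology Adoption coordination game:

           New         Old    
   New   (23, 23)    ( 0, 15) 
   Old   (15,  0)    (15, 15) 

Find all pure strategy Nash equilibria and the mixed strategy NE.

Pure NE: (New, New) and (Old, Old); Mixed NE: p = 0.6522, q = 0.6522

Work:
Check pure NE:
(New, New): (23, 23) - no unilateral deviation beneficial
(Old, Old): (15, 15) - no unilateral deviation beneficial
Mixed NE: P1 plays New with p = 0.6522, P2 plays New with q = 0.6522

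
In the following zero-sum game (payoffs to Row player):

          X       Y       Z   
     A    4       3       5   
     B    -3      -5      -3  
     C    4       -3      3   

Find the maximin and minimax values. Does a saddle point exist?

Maximin = 3, Minimax = 3, Saddle: True

Work:
Row minimums: [3, -5, -3] → maximin = 3
Column maximums: [4, 3, 5] → minimax = 3
Saddle point exists! Game value = 3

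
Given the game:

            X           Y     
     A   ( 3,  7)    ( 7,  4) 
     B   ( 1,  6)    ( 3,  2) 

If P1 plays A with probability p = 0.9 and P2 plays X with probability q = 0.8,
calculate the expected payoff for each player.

E[P1] = 3.56, E[P2] = 6.28

Work:
E[P1] = p·q·π₁(A,X) + p·(1-q)·π₁(A,Y) + (1-p)·q·π₁(B,X) + (1-p)·(1-q)·π₁(B,Y)
= 0.9·0.8·3 + 0.9·0.2·7 + 0.1·0.8·1 + 0.1·0.2·3
= 3.56

E[P2] = 6.28 (similar calculation)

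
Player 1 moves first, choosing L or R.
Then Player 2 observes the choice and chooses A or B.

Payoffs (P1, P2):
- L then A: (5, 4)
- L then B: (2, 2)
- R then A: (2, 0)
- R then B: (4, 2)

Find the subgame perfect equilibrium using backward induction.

P1 plays L, P2 plays A after L and B after R; Payoff (5, 4)

Work:
Backward induction:
After L: P2 chooses A → P1 gets 5
After R: P2 chooses B → P1 gets 4
P1 chooses L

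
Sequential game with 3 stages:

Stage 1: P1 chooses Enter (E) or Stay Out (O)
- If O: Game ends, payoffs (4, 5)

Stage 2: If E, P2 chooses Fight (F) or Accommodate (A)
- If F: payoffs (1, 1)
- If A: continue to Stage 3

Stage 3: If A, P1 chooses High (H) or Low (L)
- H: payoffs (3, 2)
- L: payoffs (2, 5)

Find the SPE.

SPE: (O, A, H); Outcome (4, 5)

Work:
Stage 3: P1 chooses H (3 vs 2)
Stage 2: P2: F->1, A->2 (anticipating H). Choose A
Stage 1: P1: O->4, E->3 (anticipating A, H). Choose O
SPE path: O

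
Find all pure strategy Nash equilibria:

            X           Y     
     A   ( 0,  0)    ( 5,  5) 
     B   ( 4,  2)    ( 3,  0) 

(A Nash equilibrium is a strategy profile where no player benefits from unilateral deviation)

Nash equilibrium: (A, Y), (B, X)

Work:
Best responses:
  P1 vs X: payoffs [0, 4] → best response B (payoff 4)
  P1 vs Y: payoffs [5, 3] → best response A (payoff 5)
  P2 vs A: payoffs [0, 5] → best response Y (payoff 5)
  P2 vs B: payoffs [2, 0] → best response X (payoff 2)
Mutual best responses: (A,Y), (B,X) → Nash equilibria.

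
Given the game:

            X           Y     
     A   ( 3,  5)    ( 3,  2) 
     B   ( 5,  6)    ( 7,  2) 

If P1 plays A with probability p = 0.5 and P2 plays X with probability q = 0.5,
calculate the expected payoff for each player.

E[P1] = 4.5, E[P2] = 3.75

Work:
E[P1] = p·q·π₁(A,X) + p·(1-q)·π₁(A,Y) + (1-p)·q·π₁(B,X) + (1-p)·(1-q)·π₁(B,Y)
= 0.5·0.5·3 + 0.5·0.5·3 + 0.5·0.5·5 + 0.5·0.5·7
= 4.5

E[P2] = 3.75 (similar calculation)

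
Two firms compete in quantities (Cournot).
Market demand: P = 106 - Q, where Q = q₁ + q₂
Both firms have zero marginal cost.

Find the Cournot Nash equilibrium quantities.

q₁* = q₂* = 35.33; P* = 35.33

Work:
Profit: π_i = P·q_i = (a - q_i - q_j)·q_i
FOC: ∂π_i/∂q_i = a - 2q_i - q_j = 0
Reaction function: q_i = (106 - q_j)/2
Symmetry: q* = 106/3 = 35.33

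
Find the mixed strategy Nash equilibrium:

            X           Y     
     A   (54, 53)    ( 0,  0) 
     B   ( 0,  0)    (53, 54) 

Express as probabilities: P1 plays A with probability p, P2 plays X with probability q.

p = 0.5047, q = 0.4953

Work:
Find probabilities that make opponent indifferent:
P2 chooses q to make P1 indifferent between A and B
P1 chooses p to make P2 indifferent between X and Y
Mixed NE: P1 plays (A: 0.5047, B: 0.4953), P2 plays (X: 0.4953, Y: 0.5047)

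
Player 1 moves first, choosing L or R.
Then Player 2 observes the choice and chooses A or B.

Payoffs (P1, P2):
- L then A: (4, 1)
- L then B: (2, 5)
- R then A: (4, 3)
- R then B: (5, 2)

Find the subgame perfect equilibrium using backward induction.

P1 plays R, P2 plays B after L and A after R; Payoff (4, 3)

Work:
Backward induction:
After L: P2 chooses B → P1 gets 2
After R: P2 chooses A → P1 gets 4
P1 chooses R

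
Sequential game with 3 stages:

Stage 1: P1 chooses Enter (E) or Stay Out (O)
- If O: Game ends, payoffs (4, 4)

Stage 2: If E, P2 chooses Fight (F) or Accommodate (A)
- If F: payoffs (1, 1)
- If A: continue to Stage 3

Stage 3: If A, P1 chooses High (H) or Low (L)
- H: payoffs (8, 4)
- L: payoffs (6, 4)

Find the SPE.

SPE: (E, A, H); Outcome (8, 4)

Work:
Stage 3: P1 chooses H (8 vs 6)
Stage 2: P2: F->1, A->4 (anticipating H). Choose A
Stage 1: P1: O->4, E->8 (anticipating A, H). Choose E
SPE path: E -> A -> H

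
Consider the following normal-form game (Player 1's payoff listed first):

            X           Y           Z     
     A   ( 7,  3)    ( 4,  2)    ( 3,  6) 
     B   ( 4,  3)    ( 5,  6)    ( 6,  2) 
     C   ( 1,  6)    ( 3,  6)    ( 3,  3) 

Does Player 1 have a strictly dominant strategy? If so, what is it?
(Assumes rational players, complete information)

No strictly dominant strategy exists for Player 1

Work:
A strategy strictly dominates another if it gives a strictly higher payoff against every opponent action. Compare each pair of P1's strategies column-by-column:
  A vs B: [7 vs 4, 4 vs 5, 3 vs 6] → A does not strictly dominate B (column Y: 4 ≤ 5)
  A vs C: [7 vs 1, 4 vs 3, 3 vs 3] → A does not strictly dominate C (column Z: 3 ≤ 3)
  B vs A: [4 vs 7, 5 vs 4, 6 vs 3] → B does not strictly dominate A (column X: 4 ≤ 7)
  B vs C: [4 vs 1, 5 vs 3, 6 vs 3] → B strictly dominates C
  C vs A: [1 vs 7, 3 vs 4, 3 vs 3] → C does not strictly dominate A (column X: 1 ≤ 7)
  C vs B: [1 vs 4, 3 vs 5, 3 vs 6] → C does not strictly dominate B (column X: 1 ≤ 4)
No single strategy strictly dominates all others → no strictly dominant strategy.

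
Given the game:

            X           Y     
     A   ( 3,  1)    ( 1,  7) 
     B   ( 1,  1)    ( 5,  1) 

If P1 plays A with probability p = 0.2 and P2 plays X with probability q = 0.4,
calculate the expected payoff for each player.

E[P1] = 3.08, E[P2] = 1.72

Work:
E[P1] = p·q·π₁(A,X) + p·(1-q)·π₁(A,Y) + (1-p)·q·π₁(B,X) + (1-p)·(1-q)·π₁(B,Y)
= 0.2·0.4·3 + 0.2·0.6·1 + 0.8·0.4·1 + 0.8·0.6·5
= 3.08

E[P2] = 1.72 (similar calculation)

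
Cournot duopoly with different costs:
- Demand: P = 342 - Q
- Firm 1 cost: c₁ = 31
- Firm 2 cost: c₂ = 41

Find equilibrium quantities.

q₁* = 107.0, q₂* = 97.0

Work:
Reaction: q₁ = (342 - 31 - q₂)/2
Reaction: q₂ = (342 - 41 - q₁)/2
Solve simultaneously:
q₁* = (342 - 2×31 + 41)/3 = 107.0
q₂* = (342 - 2×41 + 31)/3 = 97.0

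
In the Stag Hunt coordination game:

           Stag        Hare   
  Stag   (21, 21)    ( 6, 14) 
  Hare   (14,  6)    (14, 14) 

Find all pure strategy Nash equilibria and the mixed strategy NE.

Pure NE: (Stag, Stag) and (Hare, Hare); Mixed NE: p = 0.5333, q = 0.5333

Work:
Check pure NE:
(Stag, Stag): (21, 21) - no unilateral deviation beneficial
(Hare, Hare): (14, 14) - no unilateral deviation beneficial
Mixed NE: P1 plays Stag with p = 0.5333, P2 plays Stag with q = 0.5333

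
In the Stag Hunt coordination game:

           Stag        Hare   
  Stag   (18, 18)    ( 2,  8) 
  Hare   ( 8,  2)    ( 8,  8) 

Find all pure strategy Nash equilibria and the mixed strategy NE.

Pure NE: (Stag, Stag) and (Hare, Hare); Mixed NE: p = 0.375, q = 0.375

Work:
Check pure NE:
(Stag, Stag): (18, 18) - no unilateral deviation beneficial
(Hare, Hare): (8, 8) - no unilateral deviation beneficial
Mixed NE: P1 plays Stag with p = 0.375, P2 plays Stag with q = 0.375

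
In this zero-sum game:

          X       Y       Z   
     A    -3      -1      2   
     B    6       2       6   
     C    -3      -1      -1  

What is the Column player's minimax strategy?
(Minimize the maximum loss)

Column should play Y, value = 2

Work:
Column player minimizes Row's maximum payoff:
Column X: max payoff to Row = 6
Column Y: max payoff to Row = 2
Column Z: max payoff to Row = 6
Minimum is 2, achieved by column Y.
Minimax strategy: Y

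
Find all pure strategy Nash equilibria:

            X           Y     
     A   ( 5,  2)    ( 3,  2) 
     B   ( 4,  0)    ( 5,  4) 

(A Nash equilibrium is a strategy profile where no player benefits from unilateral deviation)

Nash equilibrium: (A, X), (B, Y)

Work:
Best responses:
  P1 vs X: payoffs [5, 4] → best response A (payoff 5)
  P1 vs Y: payoffs [3, 5] → best response B (payoff 5)
  P2 vs A: payoffs [2, 2] → best response X/Y (payoff 2)
  P2 vs B: payoffs [0, 4] → best response Y (payoff 4)
Mutual best responses: (A,X), (B,Y) → Nash equilibria.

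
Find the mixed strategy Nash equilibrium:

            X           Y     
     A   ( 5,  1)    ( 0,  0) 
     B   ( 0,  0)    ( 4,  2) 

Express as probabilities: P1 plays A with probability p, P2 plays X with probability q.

p = 0.6667, q = 0.4444

Work:
Find probabilities that make opponent indifferent:
P2 chooses q to make P1 indifferent between A and B
P1 chooses p to make P2 indifferent between X and Y
Mixed NE: P1 plays (A: 0.6667, B: 0.3333), P2 plays (X: 0.4444, Y: 0.5556)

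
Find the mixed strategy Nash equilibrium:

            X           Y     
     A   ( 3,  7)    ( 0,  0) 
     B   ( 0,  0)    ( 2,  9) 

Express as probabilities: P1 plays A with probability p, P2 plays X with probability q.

p = 0.5625, q = 0.4

Work:
Find probabilities that make opponent indifferent:
P2 chooses q to make P1 indifferent between A and B
P1 chooses p to make P2 indifferent between X and Y
Mixed NE: P1 plays (A: 0.5625, B: 0.4375), P2 plays (X: 0.4, Y: 0.6)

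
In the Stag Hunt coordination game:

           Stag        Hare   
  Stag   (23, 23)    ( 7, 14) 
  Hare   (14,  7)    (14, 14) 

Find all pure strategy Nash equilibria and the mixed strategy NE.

Pure NE: (Stag, Stag) and (Hare, Hare); Mixed NE: p = 0.4375, q = 0.4375

Work:
Check pure NE:
(Stag, Stag): (23, 23) - no unilateral deviation beneficial
(Hare, Hare): (14, 14) - no unilateral deviation beneficial
Mixed NE: P1 plays Stag with p = 0.4375, P2 plays Stag with q = 0.4375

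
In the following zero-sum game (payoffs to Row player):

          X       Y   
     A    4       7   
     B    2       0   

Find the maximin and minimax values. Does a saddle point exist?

Maximin = 4, Minimax = 4, Saddle: True

Work:
Row minimums: [4, 0] → maximin = 4
Column maximums: [4, 7] → minimax = 4
Saddle point exists! Game value = 4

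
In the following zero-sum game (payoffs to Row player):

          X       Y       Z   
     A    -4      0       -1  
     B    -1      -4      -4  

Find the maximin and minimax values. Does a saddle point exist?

Maximin = -4, Minimax = -1, Saddle: False

Work:
Row minimums: [-4, -4] → maximin = -4
Column maximums: [-1, 0, -1] → minimax = -1
No saddle point (maximin ≠ minimax). Mixed strategy needed.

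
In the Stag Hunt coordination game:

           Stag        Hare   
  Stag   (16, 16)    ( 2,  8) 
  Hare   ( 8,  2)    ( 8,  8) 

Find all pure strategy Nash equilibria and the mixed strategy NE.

Pure NE: (Stag, Stag) and (Hare, Hare); Mixed NE: p = 0.4286, q = 0.4286

Work:
Check pure NE:
(Stag, Stag): (16, 16) - no unilateral deviation beneficial
(Hare, Hare): (8, 8) - no unilateral deviation beneficial
Mixed NE: P1 plays Stag with p = 0.4286, P2 plays Stag with q = 0.4286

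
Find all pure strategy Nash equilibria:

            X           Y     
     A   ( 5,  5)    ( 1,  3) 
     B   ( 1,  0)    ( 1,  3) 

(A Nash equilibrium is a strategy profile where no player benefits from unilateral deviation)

Nash equilibrium: (A, X), (B, Y)

Work:
Best responses:
  P1 vs X: payoffs [5, 1] → best response A (payoff 5)
  P1 vs Y: payoffs [1, 1] → best response A/B (payoff 1)
  P2 vs A: payoffs [5, 3] → best response X (payoff 5)
  P2 vs B: payoffs [0, 3] → best response Y (payoff 3)
Mutual best responses: (A,X), (B,Y) → Nash equilibria.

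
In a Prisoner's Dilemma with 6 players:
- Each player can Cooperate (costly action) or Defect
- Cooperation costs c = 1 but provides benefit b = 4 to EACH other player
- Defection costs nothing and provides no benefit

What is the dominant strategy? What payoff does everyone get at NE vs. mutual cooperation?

Dominant: Defect; NE payoff = 0; Coop payoff = 19

Work:
Defect dominates (saves cost c = 1, benefit to others is external)
NE: All defect → everyone gets 0
If all cooperate: each receives (5)×4 - 1 = 19
Social dilemma: 19 > 0 but NE gives 0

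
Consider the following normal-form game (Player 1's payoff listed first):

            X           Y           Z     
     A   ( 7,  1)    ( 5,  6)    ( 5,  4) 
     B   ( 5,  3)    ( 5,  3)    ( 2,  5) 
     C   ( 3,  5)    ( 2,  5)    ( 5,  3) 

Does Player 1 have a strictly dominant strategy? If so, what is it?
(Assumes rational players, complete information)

No strictly dominant strategy exists for Player 1

Work:
A strategy strictly dominates another if it gives a strictly higher payoff against every opponent action. Compare each pair of P1's strategies column-by-column:
  A vs B: [7 vs 5, 5 vs 5, 5 vs 2] → A does not strictly dominate B (column Y: 5 ≤ 5)
  A vs C: [7 vs 3, 5 vs 2, 5 vs 5] → A does not strictly dominate C (column Z: 5 ≤ 5)
  B vs A: [5 vs 7, 5 vs 5, 2 vs 5] → B does not strictly dominate A (column X: 5 ≤ 7)
  B vs C: [5 vs 3, 5 vs 2, 2 vs 5] → B does not strictly dominate C (column Z: 2 ≤ 5)
  C vs A: [3 vs 7, 2 vs 5, 5 vs 5] → C does not strictly dominate A (column X: 3 ≤ 7)
  C vs B: [3 vs 5, 2 vs 5, 5 vs 2] → C does not strictly dominate B (column X: 3 ≤ 5)
No single strategy strictly dominates all others → no strictly dominant strategy.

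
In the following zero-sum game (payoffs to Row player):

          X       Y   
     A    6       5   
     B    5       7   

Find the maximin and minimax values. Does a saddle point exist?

Maximin = 5, Minimax = 6, Saddle: False

Work:
Row minimums: [5, 5] → maximin = 5
Column maximums: [6, 7] → minimax = 6
No saddle point (maximin ≠ minimax). Mixed strategy needed.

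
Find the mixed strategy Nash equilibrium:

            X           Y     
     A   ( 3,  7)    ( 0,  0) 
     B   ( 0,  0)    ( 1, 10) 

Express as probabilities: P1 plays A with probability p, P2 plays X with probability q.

p = 0.5882, q = 0.25

Work:
Find probabilities that make opponent indifferent:
P2 chooses q to make P1 indifferent between A and B
P1 chooses p to make P2 indifferent between X and Y
Mixed NE: P1 plays (A: 0.5882, B: 0.4118), P2 plays (X: 0.25, Y: 0.75)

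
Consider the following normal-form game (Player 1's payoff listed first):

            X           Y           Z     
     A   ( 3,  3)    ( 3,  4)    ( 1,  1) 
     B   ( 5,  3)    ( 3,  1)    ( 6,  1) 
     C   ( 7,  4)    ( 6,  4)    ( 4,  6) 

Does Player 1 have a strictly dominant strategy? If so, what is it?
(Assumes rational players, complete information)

No strictly dominant strategy exists for Player 1

Work:
A strategy strictly dominates another if it gives a strictly higher payoff against every opponent action. Compare each pair of P1's strategies column-by-column:
  A vs B: [3 vs 5, 3 vs 3, 1 vs 6] → A does not strictly dominate B (column X: 3 ≤ 5)
  A vs C: [3 vs 7, 3 vs 6, 1 vs 4] → A does not strictly dominate C (column X: 3 ≤ 7)
  B vs A: [5 vs 3, 3 vs 3, 6 vs 1] → B does not strictly dominate A (column Y: 3 ≤ 3)
  B vs C: [5 vs 7, 3 vs 6, 6 vs 4] → B does not strictly dominate C (column X: 5 ≤ 7)
  C vs A: [7 vs 3, 6 vs 3, 4 vs 1] → C strictly dominates A
  C vs B: [7 vs 5, 6 vs 3, 4 vs 6] → C does not strictly dominate B (column Z: 4 ≤ 6)
No single strategy strictly dominates all others → no strictly dominant strategy.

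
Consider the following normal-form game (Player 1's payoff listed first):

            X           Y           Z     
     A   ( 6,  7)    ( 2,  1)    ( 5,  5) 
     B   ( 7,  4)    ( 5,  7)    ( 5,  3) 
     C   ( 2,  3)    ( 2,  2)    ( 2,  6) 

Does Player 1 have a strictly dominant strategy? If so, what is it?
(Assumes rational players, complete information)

No strictly dominant strategy exists for Player 1

Work:
A strategy strictly dominates another if it gives a strictly higher payoff against every opponent action. Compare each pair of P1's strategies column-by-column:
  A vs B: [6 vs 7, 2 vs 5, 5 vs 5] → A does not strictly dominate B (column X: 6 ≤ 7)
  A vs C: [6 vs 2, 2 vs 2, 5 vs 2] → A does not strictly dominate C (column Y: 2 ≤ 2)
  B vs A: [7 vs 6, 5 vs 2, 5 vs 5] → B does not strictly dominate A (column Z: 5 ≤ 5)
  B vs C: [7 vs 2, 5 vs 2, 5 vs 2] → B strictly dominates C
  C vs A: [2 vs 6, 2 vs 2, 2 vs 5] → C does not strictly dominate A (column X: 2 ≤ 6)
  C vs B: [2 vs 7, 2 vs 5, 2 vs 5] → C does not strictly dominate B (column X: 2 ≤ 7)
No single strategy strictly dominates all others → no strictly dominant strategy.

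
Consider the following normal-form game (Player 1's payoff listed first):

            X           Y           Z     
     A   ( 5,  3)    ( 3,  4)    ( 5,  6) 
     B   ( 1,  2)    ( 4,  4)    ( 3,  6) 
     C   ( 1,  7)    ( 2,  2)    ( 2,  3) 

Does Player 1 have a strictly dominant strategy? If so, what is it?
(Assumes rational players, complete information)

No strictly dominant strategy exists for Player 1

Work:
A strategy strictly dominates another if it gives a strictly higher payoff against every opponent action. Compare each pair of P1's strategies column-by-column:
  A vs B: [5 vs 1, 3 vs 4, 5 vs 3] → A does not strictly dominate B (column Y: 3 ≤ 4)
  A vs C: [5 vs 1, 3 vs 2, 5 vs 2] → A strictly dominates C
  B vs A: [1 vs 5, 4 vs 3, 3 vs 5] → B does not strictly dominate A (column X: 1 ≤ 5)
  B vs C: [1 vs 1, 4 vs 2, 3 vs 2] → B does not strictly dominate C (column X: 1 ≤ 1)
  C vs A: [1 vs 5, 2 vs 3, 2 vs 5] → C does not strictly dominate A (column X: 1 ≤ 5)
  C vs B: [1 vs 1, 2 vs 4, 2 vs 3] → C does not strictly dominate B (column X: 1 ≤ 1)
No single strategy strictly dominates all others → no strictly dominant strategy.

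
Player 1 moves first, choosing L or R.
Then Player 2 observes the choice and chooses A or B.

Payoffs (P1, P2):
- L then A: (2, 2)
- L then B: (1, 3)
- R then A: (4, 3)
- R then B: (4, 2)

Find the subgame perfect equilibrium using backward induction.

P1 plays R, P2 plays B after L and A after R; Payoff (4, 3)

Work:
Backward induction:
After L: P2 chooses B → P1 gets 1
After R: P2 chooses A → P1 gets 4
P1 chooses R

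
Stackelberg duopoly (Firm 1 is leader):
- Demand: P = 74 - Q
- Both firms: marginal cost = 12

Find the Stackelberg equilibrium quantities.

q₁* (leader) = 31.0, q₂* (follower) = 15.5

Work:
Follower's reaction: q₂ = (a - c - q₁)/2
Leader substitutes: π₁ = q₁·(a - q₁ - (a-c-q₁)/2 - c)
FOC: q₁* = (74 - 12)/2 = 31.00
Then: q₂* = (74 - 12 - 31.0)/2 = 15.50
Leader has first-mover advantage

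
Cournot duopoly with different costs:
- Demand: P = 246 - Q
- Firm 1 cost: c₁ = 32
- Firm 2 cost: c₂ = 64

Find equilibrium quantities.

q₁* = 82.0, q₂* = 50.0

Work:
Reaction: q₁ = (246 - 32 - q₂)/2
Reaction: q₂ = (246 - 64 - q₁)/2
Solve simultaneously:
q₁* = (246 - 2×32 + 64)/3 = 82.0
q₂* = (246 - 2×64 + 32)/3 = 50.0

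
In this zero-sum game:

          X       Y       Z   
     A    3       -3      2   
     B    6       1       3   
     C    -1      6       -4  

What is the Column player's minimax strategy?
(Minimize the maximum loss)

Column should play Z, value = 3

Work:
Column player minimizes Row's maximum payoff:
Column X: max payoff to Row = 6
Column Y: max payoff to Row = 6
Column Z: max payoff to Row = 3
Minimum is 3, achieved by column Z.
Minimax strategy: Z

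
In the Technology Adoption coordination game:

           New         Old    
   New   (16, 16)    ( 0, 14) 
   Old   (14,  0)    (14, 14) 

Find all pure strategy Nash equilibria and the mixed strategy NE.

Pure NE: (New, New) and (Old, Old); Mixed NE: p = 0.875, q = 0.875

Work:
Check pure NE:
(New, New): (16, 16) - no unilateral deviation beneficial
(Old, Old): (14, 14) - no unilateral deviation beneficial
Mixed NE: P1 plays New with p = 0.875, P2 plays New with q = 0.875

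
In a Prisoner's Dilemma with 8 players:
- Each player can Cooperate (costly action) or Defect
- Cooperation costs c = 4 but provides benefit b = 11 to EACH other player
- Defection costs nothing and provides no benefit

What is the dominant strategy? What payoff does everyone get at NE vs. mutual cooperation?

Dominant: Defect; NE payoff = 0; Coop payoff = 73

Work:
Defect dominates (saves cost c = 4, benefit to others is external)
NE: All defect → everyone gets 0
If all cooperate: each receives (7)×11 - 4 = 73
Social dilemma: 73 > 0 but NE gives 0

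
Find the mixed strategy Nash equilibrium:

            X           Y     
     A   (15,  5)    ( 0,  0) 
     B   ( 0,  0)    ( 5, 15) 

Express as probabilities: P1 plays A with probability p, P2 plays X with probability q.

p = 0.75, q = 0.25

Work:
Find probabilities that make opponent indifferent:
P2 chooses q to make P1 indifferent between A and B
P1 chooses p to make P2 indifferent between X and Y
Mixed NE: P1 plays (A: 0.75, B: 0.25), P2 plays (X: 0.25, Y: 0.75)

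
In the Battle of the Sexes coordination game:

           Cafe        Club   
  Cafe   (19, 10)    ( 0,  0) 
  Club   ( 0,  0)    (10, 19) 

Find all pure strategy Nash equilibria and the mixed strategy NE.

Pure NE: (Cafe, Cafe) and (Club, Club); Mixed NE: p = 0.6552, q = 0.3448

Work:
Check pure NE:
(Cafe, Cafe): (19, 10) - no unilateral deviation beneficial
(Club, Club): (10, 19) - no unilateral deviation beneficial
Mixed NE: P1 plays Cafe with p = 0.6552, P2 plays Cafe with q = 0.3448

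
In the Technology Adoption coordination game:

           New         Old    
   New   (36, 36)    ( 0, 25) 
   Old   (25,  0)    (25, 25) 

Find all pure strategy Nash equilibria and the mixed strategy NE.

Pure NE: (New, New) and (Old, Old); Mixed NE: p = 0.6944, q = 0.6944

Work:
Check pure NE:
(New, New): (36, 36) - no unilateral deviation beneficial
(Old, Old): (25, 25) - no unilateral deviation beneficial
Mixed NE: P1 plays New with p = 0.6944, P2 plays New with q = 0.6944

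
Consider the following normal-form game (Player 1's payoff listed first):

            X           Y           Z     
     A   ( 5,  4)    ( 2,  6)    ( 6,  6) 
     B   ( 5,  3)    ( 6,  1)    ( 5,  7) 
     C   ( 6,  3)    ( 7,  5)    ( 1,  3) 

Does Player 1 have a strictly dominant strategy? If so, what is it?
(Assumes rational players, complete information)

No strictly dominant strategy exists for Player 1

Work:
A strategy strictly dominates another if it gives a strictly higher payoff against every opponent action. Compare each pair of P1's strategies column-by-column:
  A vs B: [5 vs 5, 2 vs 6, 6 vs 5] → A does not strictly dominate B (column X: 5 ≤ 5)
  A vs C: [5 vs 6, 2 vs 7, 6 vs 1] → A does not strictly dominate C (column X: 5 ≤ 6)
  B vs A: [5 vs 5, 6 vs 2, 5 vs 6] → B does not strictly dominate A (column X: 5 ≤ 5)
  B vs C: [5 vs 6, 6 vs 7, 5 vs 1] → B does not strictly dominate C (column X: 5 ≤ 6)
  C vs A: [6 vs 5, 7 vs 2, 1 vs 6] → C does not strictly dominate A (column Z: 1 ≤ 6)
  C vs B: [6 vs 5, 7 vs 6, 1 vs 5] → C does not strictly dominate B (column Z: 1 ≤ 5)
No single strategy strictly dominates all others → no strictly dominant strategy.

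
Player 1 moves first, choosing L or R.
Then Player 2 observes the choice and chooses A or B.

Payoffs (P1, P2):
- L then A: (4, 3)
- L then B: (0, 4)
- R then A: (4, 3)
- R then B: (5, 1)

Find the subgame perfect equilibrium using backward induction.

P1 plays R, P2 plays B after L and A after R; Payoff (4, 3)

Work:
Backward induction:
After L: P2 chooses B → P1 gets 0
After R: P2 chooses A → P1 gets 4
P1 chooses R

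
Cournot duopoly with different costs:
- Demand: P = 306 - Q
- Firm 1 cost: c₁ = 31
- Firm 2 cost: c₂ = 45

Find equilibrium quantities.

q₁* = 96.33, q₂* = 82.33

Work:
Reaction: q₁ = (306 - 31 - q₂)/2
Reaction: q₂ = (306 - 45 - q₁)/2
Solve simultaneously:
q₁* = (306 - 2×31 + 45)/3 = 96.33
q₂* = (306 - 2×45 + 31)/3 = 82.33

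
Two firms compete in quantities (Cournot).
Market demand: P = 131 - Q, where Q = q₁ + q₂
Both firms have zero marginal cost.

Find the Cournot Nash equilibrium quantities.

q₁* = q₂* = 43.67; P* = 43.67

Work:
Profit: π_i = P·q_i = (a - q_i - q_j)·q_i
FOC: ∂π_i/∂q_i = a - 2q_i - q_j = 0
Reaction function: q_i = (131 - q_j)/2
Symmetry: q* = 131/3 = 43.67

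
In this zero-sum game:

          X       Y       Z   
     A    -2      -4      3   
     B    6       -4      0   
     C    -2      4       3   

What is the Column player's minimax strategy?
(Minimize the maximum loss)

Column should play Z, value = 3

Work:
Column player minimizes Row's maximum payoff:
Column X: max payoff to Row = 6
Column Y: max payoff to Row = 4
Column Z: max payoff to Row = 3
Minimum is 3, achieved by column Z.
Minimax strategy: Z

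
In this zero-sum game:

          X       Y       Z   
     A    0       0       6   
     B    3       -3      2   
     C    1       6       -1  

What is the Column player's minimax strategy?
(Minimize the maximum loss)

Column should play X, value = 3

Work:
Column player minimizes Row's maximum payoff:
Column X: max payoff to Row = 3
Column Y: max payoff to Row = 6
Column Z: max payoff to Row = 6
Minimum is 3, achieved by column X.
Minimax strategy: X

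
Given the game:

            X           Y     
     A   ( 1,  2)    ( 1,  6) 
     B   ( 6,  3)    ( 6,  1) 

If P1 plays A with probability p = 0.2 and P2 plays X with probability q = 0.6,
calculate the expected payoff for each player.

E[P1] = 5.0, E[P2] = 2.48

Work:
E[P1] = p·q·π₁(A,X) + p·(1-q)·π₁(A,Y) + (1-p)·q·π₁(B,X) + (1-p)·(1-q)·π₁(B,Y)
= 0.2·0.6·1 + 0.2·0.4·1 + 0.8·0.6·6 + 0.8·0.4·6
= 5.0

E[P2] = 2.48 (similar calculation)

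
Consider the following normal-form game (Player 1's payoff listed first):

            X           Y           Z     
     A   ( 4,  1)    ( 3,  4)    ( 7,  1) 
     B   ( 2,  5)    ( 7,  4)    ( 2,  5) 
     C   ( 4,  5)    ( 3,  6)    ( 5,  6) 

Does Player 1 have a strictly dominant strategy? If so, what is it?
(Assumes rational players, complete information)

No strictly dominant strategy exists for Player 1

Work:
A strategy strictly dominates another if it gives a strictly higher payoff against every opponent action. Compare each pair of P1's strategies column-by-column:
  A vs B: [4 vs 2, 3 vs 7, 7 vs 2] → A does not strictly dominate B (column Y: 3 ≤ 7)
  A vs C: [4 vs 4, 3 vs 3, 7 vs 5] → A does not strictly dominate C (column X: 4 ≤ 4)
  B vs A: [2 vs 4, 7 vs 3, 2 vs 7] → B does not strictly dominate A (column X: 2 ≤ 4)
  B vs C: [2 vs 4, 7 vs 3, 2 vs 5] → B does not strictly dominate C (column X: 2 ≤ 4)
  C vs A: [4 vs 4, 3 vs 3, 5 vs 7] → C does not strictly dominate A (column X: 4 ≤ 4)
  C vs B: [4 vs 2, 3 vs 7, 5 vs 2] → C does not strictly dominate B (column Y: 3 ≤ 7)
No single strategy strictly dominates all others → no strictly dominant strategy.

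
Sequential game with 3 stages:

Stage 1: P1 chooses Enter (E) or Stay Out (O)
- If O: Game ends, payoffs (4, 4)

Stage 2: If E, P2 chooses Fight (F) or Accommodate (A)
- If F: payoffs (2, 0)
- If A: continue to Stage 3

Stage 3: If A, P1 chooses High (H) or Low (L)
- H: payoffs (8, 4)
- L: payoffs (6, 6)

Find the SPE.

SPE: (E, A, H); Outcome (8, 4)

Work:
Stage 3: P1 chooses H (8 vs 6)
Stage 2: P2: F->0, A->4 (anticipating H). Choose A
Stage 1: P1: O->4, E->8 (anticipating A, H). Choose E
SPE path: E -> A -> H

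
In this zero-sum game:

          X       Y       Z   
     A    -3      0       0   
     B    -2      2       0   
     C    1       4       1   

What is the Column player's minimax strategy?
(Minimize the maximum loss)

Column should play X or Z (all achieve the minimum), value = 1

Work:
Column player minimizes Row's maximum payoff:
Column X: max payoff to Row = 1
Column Y: max payoff to Row = 4
Column Z: max payoff to Row = 1
Minimum is 1, achieved by columns X, Z (tied).
Each of X or Z is a minimax strategy.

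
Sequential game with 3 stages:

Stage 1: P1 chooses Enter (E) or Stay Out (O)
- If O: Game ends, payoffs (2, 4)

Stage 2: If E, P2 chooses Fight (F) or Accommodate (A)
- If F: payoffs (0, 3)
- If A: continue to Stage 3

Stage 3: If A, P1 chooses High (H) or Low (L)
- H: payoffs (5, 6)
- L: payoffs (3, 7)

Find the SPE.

SPE: (E, A, H); Outcome (5, 6)

Work:
Stage 3: P1 chooses H (5 vs 3)
Stage 2: P2: F->3, A->6 (anticipating H). Choose A
Stage 1: P1: O->2, E->5 (anticipating A, H). Choose E
SPE path: E -> A -> H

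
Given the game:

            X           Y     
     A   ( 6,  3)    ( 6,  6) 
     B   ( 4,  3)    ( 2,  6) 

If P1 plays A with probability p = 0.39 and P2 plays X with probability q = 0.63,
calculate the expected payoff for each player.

E[P1] = 4.3286, E[P2] = 4.11

Work:
E[P1] = p·q·π₁(A,X) + p·(1-q)·π₁(A,Y) + (1-p)·q·π₁(B,X) + (1-p)·(1-q)·π₁(B,Y)
= 0.39·0.63·6 + 0.39·0.37·6 + 0.61·0.63·4 + 0.61·0.37·2
= 4.3286

E[P2] = 4.11 (similar calculation)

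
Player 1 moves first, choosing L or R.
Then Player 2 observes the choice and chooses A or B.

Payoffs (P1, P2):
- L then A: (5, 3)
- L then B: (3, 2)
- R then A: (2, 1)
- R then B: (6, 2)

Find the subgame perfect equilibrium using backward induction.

P1 plays R, P2 plays A after L and B after R; Payoff (6, 2)

Work:
Backward induction:
After L: P2 chooses A → P1 gets 5
After R: P2 chooses B → P1 gets 6
P1 chooses R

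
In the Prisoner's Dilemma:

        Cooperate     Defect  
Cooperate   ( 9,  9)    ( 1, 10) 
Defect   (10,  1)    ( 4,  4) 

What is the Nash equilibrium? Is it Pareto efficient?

(Defect, Defect) is NE; not Pareto efficient

Work:
Defect dominates Cooperate for both players:
If P2 cooperates: Defect (10) > Cooperate (9)
If P2 defects: Defect (4) > Cooperate (1)
NE: (Defect, Defect) with payoff (4, 4)
But (Cooperate, Cooperate) = (9, 9) Pareto dominates (4, 4)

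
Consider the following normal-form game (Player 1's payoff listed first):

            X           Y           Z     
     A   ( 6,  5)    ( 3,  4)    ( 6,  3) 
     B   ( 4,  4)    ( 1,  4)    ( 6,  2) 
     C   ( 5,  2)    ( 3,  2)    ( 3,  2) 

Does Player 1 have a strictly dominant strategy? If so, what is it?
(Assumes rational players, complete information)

No strictly dominant strategy exists for Player 1

Work:
A strategy strictly dominates another if it gives a strictly higher payoff against every opponent action. Compare each pair of P1's strategies column-by-column:
  A vs B: [6 vs 4, 3 vs 1, 6 vs 6] → A does not strictly dominate B (column Z: 6 ≤ 6)
  A vs C: [6 vs 5, 3 vs 3, 6 vs 3] → A does not strictly dominate C (column Y: 3 ≤ 3)
  B vs A: [4 vs 6, 1 vs 3, 6 vs 6] → B does not strictly dominate A (column X: 4 ≤ 6)
  B vs C: [4 vs 5, 1 vs 3, 6 vs 3] → B does not strictly dominate C (column X: 4 ≤ 5)
  C vs A: [5 vs 6, 3 vs 3, 3 vs 6] → C does not strictly dominate A (column X: 5 ≤ 6)
  C vs B: [5 vs 4, 3 vs 1, 3 vs 6] → C does not strictly dominate B (column Z: 3 ≤ 6)
No single strategy strictly dominates all others → no strictly dominant strategy.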